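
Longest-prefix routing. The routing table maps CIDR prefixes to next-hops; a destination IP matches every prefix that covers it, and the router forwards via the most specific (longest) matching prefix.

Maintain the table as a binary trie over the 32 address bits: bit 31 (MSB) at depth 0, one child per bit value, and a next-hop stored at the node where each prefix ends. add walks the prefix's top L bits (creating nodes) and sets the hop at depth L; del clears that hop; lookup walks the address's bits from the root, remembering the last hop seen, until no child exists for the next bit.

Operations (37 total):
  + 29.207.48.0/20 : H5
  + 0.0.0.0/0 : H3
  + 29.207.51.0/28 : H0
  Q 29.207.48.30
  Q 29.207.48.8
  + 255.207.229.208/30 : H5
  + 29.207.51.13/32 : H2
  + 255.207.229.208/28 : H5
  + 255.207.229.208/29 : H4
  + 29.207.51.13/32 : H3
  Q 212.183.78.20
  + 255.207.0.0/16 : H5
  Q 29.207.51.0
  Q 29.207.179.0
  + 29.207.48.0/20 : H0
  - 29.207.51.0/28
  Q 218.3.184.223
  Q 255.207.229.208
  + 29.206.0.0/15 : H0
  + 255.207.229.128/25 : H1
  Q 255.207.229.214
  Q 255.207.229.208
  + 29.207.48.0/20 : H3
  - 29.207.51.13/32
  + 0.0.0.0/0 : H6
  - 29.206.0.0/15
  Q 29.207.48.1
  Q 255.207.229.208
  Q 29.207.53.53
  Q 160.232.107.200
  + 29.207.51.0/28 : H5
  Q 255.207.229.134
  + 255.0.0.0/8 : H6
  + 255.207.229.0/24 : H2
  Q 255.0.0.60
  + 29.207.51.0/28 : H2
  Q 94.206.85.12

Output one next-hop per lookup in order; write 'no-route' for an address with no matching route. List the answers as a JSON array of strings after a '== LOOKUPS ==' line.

Apply in order:
  + 29.207.48.0/20 (H5) depth=20
  + 0.0.0.0/0 (H3) depth=0
  + 29.207.51.0/28 (H0) depth=28
  ? 29.207.48.30  path d0:H3→d1:-→d2:-→d3:-→d4:-→d5:-→d6:-→d7:-→d8:-→d9:-→d10:-→d11:-→d12:-→d13:-→d14:-→d15:-→d16:-→d17:-→d18:-→d19:-→d20:H5→d21:-→d22:-  best=H5
  ? 29.207.48.8  path d0:H3→d1:-→d2:-→d3:-→d4:-→d5:-→d6:-→d7:-→d8:-→d9:-→d10:-→d11:-→d12:-→d13:-→d14:-→d15:-→d16:-→d17:-→d18:-→d19:-→d20:H5→d21:-→d22:-  best=H5
  + 255.207.229.208/30 (H5) depth=30
  + 29.207.51.13/32 (H2) depth=32
  + 255.207.229.208/28 (H5) depth=28
  + 255.207.229.208/29 (H4) depth=29
  + 29.207.51.13/32 (H3) depth=32
  ? 212.183.78.20  path d0:H3→d1:-→d2:-  best=H3
  + 255.207.0.0/16 (H5) depth=16
  ? 29.207.51.0  path d0:H3→d1:-→d2:-→d3:-→d4:-→d5:-→d6:-→d7:-→d8:-→d9:-→d10:-→d11:-→d12:-→d13:-→d14:-→d15:-→d16:-→d17:-→d18:-→d19:-→d20:H5→d21:-→d22:-→d23:-→d24:-→d25:-→d26:-→d27:-→d28:H0  best=H0
  ? 29.207.179.0  path d0:H3→d1:-→d2:-→d3:-→d4:-→d5:-→d6:-→d7:-→d8:-→d9:-→d10:-→d11:-→d12:-→d13:-→d14:-→d15:-→d16:-  best=H3
  + 29.207.48.0/20 (H0) depth=20
  del 29.207.51.0/28 (clear depth 28)
  ? 218.3.184.223  path d0:H3→d1:-→d2:-  best=H3
  ? 255.207.229.208  path d0:H3→d1:-→d2:-→d3:-→d4:-→d5:-→d6:-→d7:-→d8:-→d9:-→d10:-→d11:-→d12:-→d13:-→d14:-→d15:-→d16:H5→d17:-→d18:-→d19:-→d20:-→d21:-→d22:-→d23:-→d24:-→d25:-→d26:-→d27:-→d28:H5→d29:H4→d30:H5  best=H5
  + 29.206.0.0/15 (H0) depth=15
  + 255.207.229.128/25 (H1) depth=25
  ? 255.207.229.214  path d0:H3→d1:-→d2:-→d3:-→d4:-→d5:-→d6:-→d7:-→d8:-→d9:-→d10:-→d11:-→d12:-→d13:-→d14:-→d15:-→d16:H5→d17:-→d18:-→d19:-→d20:-→d21:-→d22:-→d23:-→d24:-→d25:H1→d26:-→d27:-→d28:H5→d29:H4  best=H4
  ? 255.207.229.208  path d0:H3→d1:-→d2:-→d3:-→d4:-→d5:-→d6:-→d7:-→d8:-→d9:-→d10:-→d11:-→d12:-→d13:-→d14:-→d15:-→d16:H5→d17:-→d18:-→d19:-→d20:-→d21:-→d22:-→d23:-→d24:-→d25:H1→d26:-→d27:-→d28:H5→d29:H4→d30:H5  best=H5
  + 29.207.48.0/20 (H3) depth=20
  del 29.207.51.13/32 (clear depth 32)
  + 0.0.0.0/0 (H6) depth=0
  del 29.206.0.0/15 (clear depth 15)
  ? 29.207.48.1  path d0:H6→d1:-→d2:-→d3:-→d4:-→d5:-→d6:-→d7:-→d8:-→d9:-→d10:-→d11:-→d12:-→d13:-→d14:-→d15:-→d16:-→d17:-→d18:-→d19:-→d20:H3→d21:-→d22:-  best=H3
  ? 255.207.229.208  path d0:H6→d1:-→d2:-→d3:-→d4:-→d5:-→d6:-→d7:-→d8:-→d9:-→d10:-→d11:-→d12:-→d13:-→d14:-→d15:-→d16:H5→d17:-→d18:-→d19:-→d20:-→d21:-→d22:-→d23:-→d24:-→d25:H1→d26:-→d27:-→d28:H5→d29:H4→d30:H5  best=H5
  ? 29.207.53.53  path d0:H6→d1:-→d2:-→d3:-→d4:-→d5:-→d6:-→d7:-→d8:-→d9:-→d10:-→d11:-→d12:-→d13:-→d14:-→d15:-→d16:-→d17:-→d18:-→d19:-→d20:H3→d21:-  best=H3
  ? 160.232.107.200  path d0:H6→d1:-  best=H6
  + 29.207.51.0/28 (H5) depth=28
  ? 255.207.229.134  path d0:H6→d1:-→d2:-→d3:-→d4:-→d5:-→d6:-→d7:-→d8:-→d9:-→d10:-→d11:-→d12:-→d13:-→d14:-→d15:-→d16:H5→d17:-→d18:-→d19:-→d20:-→d21:-→d22:-→d23:-→d24:-→d25:H1  best=H1
  + 255.0.0.0/8 (H6) depth=8
  + 255.207.229.0/24 (H2) depth=24
  ? 255.0.0.60  path d0:H6→d1:-→d2:-→d3:-→d4:-→d5:-→d6:-→d7:-→d8:H6  best=H6
  + 29.207.51.0/28 (H2) depth=28
  ? 94.206.85.12  path d0:H6→d1:-  best=H6

== LOOKUPS ==
["H5","H5","H3","H0","H3","H3","H5","H4","H5","H3","H5","H3","H6","H1","H6","H6"]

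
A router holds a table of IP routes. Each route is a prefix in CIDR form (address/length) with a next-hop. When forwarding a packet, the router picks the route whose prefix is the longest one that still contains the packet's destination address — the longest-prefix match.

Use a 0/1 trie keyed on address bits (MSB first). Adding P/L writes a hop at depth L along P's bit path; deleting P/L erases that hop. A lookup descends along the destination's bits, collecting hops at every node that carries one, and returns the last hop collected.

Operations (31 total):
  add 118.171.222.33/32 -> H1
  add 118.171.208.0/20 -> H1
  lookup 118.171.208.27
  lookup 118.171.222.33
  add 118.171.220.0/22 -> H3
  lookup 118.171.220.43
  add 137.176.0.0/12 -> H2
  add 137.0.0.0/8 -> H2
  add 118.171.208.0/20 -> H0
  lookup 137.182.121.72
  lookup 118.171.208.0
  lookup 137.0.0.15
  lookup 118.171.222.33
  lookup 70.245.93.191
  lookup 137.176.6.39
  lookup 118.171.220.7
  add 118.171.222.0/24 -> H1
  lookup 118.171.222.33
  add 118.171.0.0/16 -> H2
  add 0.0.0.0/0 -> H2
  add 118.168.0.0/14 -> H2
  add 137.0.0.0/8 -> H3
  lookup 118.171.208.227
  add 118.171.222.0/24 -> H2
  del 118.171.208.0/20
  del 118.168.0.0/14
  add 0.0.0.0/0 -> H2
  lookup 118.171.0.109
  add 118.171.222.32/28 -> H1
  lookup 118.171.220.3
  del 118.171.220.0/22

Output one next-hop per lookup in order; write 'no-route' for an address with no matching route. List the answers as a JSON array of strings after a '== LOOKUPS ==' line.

Process each operation:
  add 118.171.222.33/32 -> H1 at depth 32
  add 118.171.208.0/20 -> H1 at depth 20
  Q 118.171.208.27: descend 01110110101010111101 ; hops seen [H1] ; pick H1
  Q 118.171.222.33: descend 01110110101010111101111000100001 ; hops seen [H1,H1] ; pick H1
  add 118.171.220.0/22 -> H3 at depth 22
  Q 118.171.220.43: descend 0111011010101011110111 ; hops seen [H1,H3] ; pick H3
  add 137.176.0.0/12 -> H2 at depth 12
  add 137.0.0.0/8 -> H2 at depth 8
  add 118.171.208.0/20 -> H0 at depth 20
  Q 137.182.121.72: descend 100010011011 ; hops seen [H2,H2] ; pick H2
  Q 118.171.208.0: descend 01110110101010111101 ; hops seen [H0] ; pick H0
  Q 137.0.0.15: descend 10001001 ; hops seen [H2] ; pick H2
  Q 118.171.222.33: descend 01110110101010111101111000100001 ; hops seen [H0,H3,H1] ; pick H1
  Q 70.245.93.191: descend 01 ; hops seen [∅] ; pick no-route
  Q 137.176.6.39: descend 100010011011 ; hops seen [H2,H2] ; pick H2
  Q 118.171.220.7: descend 0111011010101011110111 ; hops seen [H0,H3] ; pick H3
  add 118.171.222.0/24 -> H1 at depth 24
  Q 118.171.222.33: descend 01110110101010111101111000100001 ; hops seen [H0,H3,H1,H1] ; pick H1
  add 118.171.0.0/16 -> H2 at depth 16
  add 0.0.0.0/0 -> H2 at depth 0
  add 118.168.0.0/14 -> H2 at depth 14
  add 137.0.0.0/8 -> H3 at depth 8
  Q 118.171.208.227: descend 01110110101010111101 ; hops seen [H2,H2,H2,H0] ; pick H0
  add 118.171.222.0/24 -> H2 at depth 24
  del 118.171.208.0/20 (clear depth 20)
  del 118.168.0.0/14 (clear depth 14)
  add 0.0.0.0/0 -> H2 at depth 0
  Q 118.171.0.109: descend 0111011010101011 ; hops seen [H2,H2] ; pick H2
  add 118.171.222.32/28 -> H1 at depth 28
  Q 118.171.220.3: descend 0111011010101011110111 ; hops seen [H2,H2,H3] ; pick H3
  del 118.171.220.0/22 (clear depth 22)

== LOOKUPS ==
["H1","H1","H3","H2","H0","H2","H1","no-route","H2","H3","H1","H0","H2","H3"]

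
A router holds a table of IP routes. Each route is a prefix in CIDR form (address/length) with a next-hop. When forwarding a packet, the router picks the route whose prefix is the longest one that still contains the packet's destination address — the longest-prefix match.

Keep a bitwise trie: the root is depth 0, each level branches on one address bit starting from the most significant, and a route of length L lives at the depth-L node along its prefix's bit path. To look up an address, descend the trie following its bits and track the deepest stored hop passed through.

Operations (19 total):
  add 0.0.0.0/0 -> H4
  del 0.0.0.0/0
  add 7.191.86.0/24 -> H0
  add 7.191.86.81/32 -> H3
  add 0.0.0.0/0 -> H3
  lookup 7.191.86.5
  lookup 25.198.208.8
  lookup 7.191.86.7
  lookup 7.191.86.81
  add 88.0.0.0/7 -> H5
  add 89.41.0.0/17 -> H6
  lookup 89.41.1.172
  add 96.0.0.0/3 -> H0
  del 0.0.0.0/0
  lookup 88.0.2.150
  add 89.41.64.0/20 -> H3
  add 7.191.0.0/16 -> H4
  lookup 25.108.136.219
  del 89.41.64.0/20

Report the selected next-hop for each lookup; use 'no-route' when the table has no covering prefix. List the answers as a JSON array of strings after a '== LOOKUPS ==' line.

Process each operation:
  + 0.0.0.0/0 (H4) depth=0
  del 0.0.0.0/0 (clear depth 0)
  + 7.191.86.0/24 (H0) depth=24
  + 7.191.86.81/32 (H3) depth=32
  + 0.0.0.0/0 (H3) depth=0
  ? 7.191.86.5  path d0:H3→d1:-→d2:-→d3:-→d4:-→d5:-→d6:-→d7:-→d8:-→d9:-→d10:-→d11:-→d12:-→d13:-→d14:-→d15:-→d16:-→d17:-→d18:-→d19:-→d20:-→d21:-→d22:-→d23:-→d24:H0→d25:-  best=H0
  ? 25.198.208.8  path d0:H3→d1:-→d2:-→d3:-  best=H3
  ? 7.191.86.7  path d0:H3→d1:-→d2:-→d3:-→d4:-→d5:-→d6:-→d7:-→d8:-→d9:-→d10:-→d11:-→d12:-→d13:-→d14:-→d15:-→d16:-→d17:-→d18:-→d19:-→d20:-→d21:-→d22:-→d23:-→d24:H0→d25:-  best=H0
  ? 7.191.86.81  path d0:H3→d1:-→d2:-→d3:-→d4:-→d5:-→d6:-→d7:-→d8:-→d9:-→d10:-→d11:-→d12:-→d13:-→d14:-→d15:-→d16:-→d17:-→d18:-→d19:-→d20:-→d21:-→d22:-→d23:-→d24:H0→d25:-→d26:-→d27:-→d28:-→d29:-→d30:-→d31:-→d32:H3  best=H3
  + 88.0.0.0/7 (H5) depth=7
  + 89.41.0.0/17 (H6) depth=17
  ? 89.41.1.172  path d0:H3→d1:-→d2:-→d3:-→d4:-→d5:-→d6:-→d7:H5→d8:-→d9:-→d10:-→d11:-→d12:-→d13:-→d14:-→d15:-→d16:-→d17:H6  best=H6
  + 96.0.0.0/3 (H0) depth=3
  del 0.0.0.0/0 (clear depth 0)
  ? 88.0.2.150  path d0:-→d1:-→d2:-→d3:-→d4:-→d5:-→d6:-→d7:H5  best=H5
  + 89.41.64.0/20 (H3) depth=20
  + 7.191.0.0/16 (H4) depth=16
  ? 25.108.136.219  path d0:-→d1:-→d2:-→d3:-  best=no-route
  del 89.41.64.0/20 (clear depth 20)

== LOOKUPS ==
["H0","H3","H0","H3","H6","H5","no-route"]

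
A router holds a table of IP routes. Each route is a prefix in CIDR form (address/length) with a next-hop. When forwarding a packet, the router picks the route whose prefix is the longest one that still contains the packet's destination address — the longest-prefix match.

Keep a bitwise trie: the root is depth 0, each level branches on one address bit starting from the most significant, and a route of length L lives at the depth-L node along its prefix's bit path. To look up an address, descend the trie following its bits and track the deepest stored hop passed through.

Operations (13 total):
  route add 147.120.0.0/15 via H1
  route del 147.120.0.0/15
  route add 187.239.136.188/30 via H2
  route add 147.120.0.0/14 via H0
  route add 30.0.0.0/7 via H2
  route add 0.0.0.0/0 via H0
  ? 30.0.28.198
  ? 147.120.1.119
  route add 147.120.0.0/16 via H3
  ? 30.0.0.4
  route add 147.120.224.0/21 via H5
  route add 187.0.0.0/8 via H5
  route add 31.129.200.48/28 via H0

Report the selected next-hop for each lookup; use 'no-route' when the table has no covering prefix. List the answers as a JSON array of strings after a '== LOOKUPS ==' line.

Apply in order:
  add 147.120.0.0/15 -> H1 at depth 15
  del 147.120.0.0/15 (clear depth 15)
  add 187.239.136.188/30 -> H2 at depth 30
  add 147.120.0.0/14 -> H0 at depth 14
  add 30.0.0.0/7 -> H2 at depth 7
  add 0.0.0.0/0 -> H0 at depth 0
  lookup 30.0.28.198: bits 0001111 walk d0:H0→d1:-→d2:-→d3:-→d4:-→d5:-→d6:-→d7:H2 -> H2
  lookup 147.120.1.119: bits 100100110111100 walk d0:H0→d1:-→d2:-→d3:-→d4:-→d5:-→d6:-→d7:-→d8:-→d9:-→d10:-→d11:-→d12:-→d13:-→d14:H0→d15:- -> H0
  add 147.120.0.0/16 -> H3 at depth 16
  lookup 30.0.0.4: bits 0001111 walk d0:H0→d1:-→d2:-→d3:-→d4:-→d5:-→d6:-→d7:H2 -> H2
  add 147.120.224.0/21 -> H5 at depth 21
  add 187.0.0.0/8 -> H5 at depth 8
  add 31.129.200.48/28 -> H0 at depth 28

== LOOKUPS ==
["H2","H0","H2"]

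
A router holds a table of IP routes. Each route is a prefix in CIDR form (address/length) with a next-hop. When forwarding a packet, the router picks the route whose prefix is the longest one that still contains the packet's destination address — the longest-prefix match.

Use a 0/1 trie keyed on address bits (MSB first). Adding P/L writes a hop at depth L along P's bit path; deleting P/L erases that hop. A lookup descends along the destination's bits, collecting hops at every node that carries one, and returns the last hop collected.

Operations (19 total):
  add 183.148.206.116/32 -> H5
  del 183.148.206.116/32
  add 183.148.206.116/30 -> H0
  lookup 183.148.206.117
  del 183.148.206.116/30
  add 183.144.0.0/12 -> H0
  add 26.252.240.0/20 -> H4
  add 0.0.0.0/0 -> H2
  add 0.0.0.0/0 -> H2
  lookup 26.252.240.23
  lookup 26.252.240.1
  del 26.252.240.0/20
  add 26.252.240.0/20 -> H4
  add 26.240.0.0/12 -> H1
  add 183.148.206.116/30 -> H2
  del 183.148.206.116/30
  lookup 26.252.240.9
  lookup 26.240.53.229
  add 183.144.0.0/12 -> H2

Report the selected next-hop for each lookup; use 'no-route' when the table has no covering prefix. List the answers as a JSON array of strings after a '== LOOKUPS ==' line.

Process each operation:
  add 183.148.206.116/32 -> H5 at depth 32
  - 183.148.206.116/32 clear@32
  add 183.148.206.116/30 -> H0 at depth 30
  Q 183.148.206.117: descend 1011011110010100110011100111010 ; hops seen [H0] ; pick H0
  - 183.148.206.116/30 clear@30
  add 183.144.0.0/12 -> H0 at depth 12
  add 26.252.240.0/20 -> H4 at depth 20
  add 0.0.0.0/0 -> H2 at depth 0
  add 0.0.0.0/0 -> H2 at depth 0
  Q 26.252.240.23: descend 00011010111111001111 ; hops seen [H2,H4] ; pick H4
  Q 26.252.240.1: descend 00011010111111001111 ; hops seen [H2,H4] ; pick H4
  - 26.252.240.0/20 clear@20
  add 26.252.240.0/20 -> H4 at depth 20
  add 26.240.0.0/12 -> H1 at depth 12
  add 183.148.206.116/30 -> H2 at depth 30
  - 183.148.206.116/30 clear@30
  Q 26.252.240.9: descend 00011010111111001111 ; hops seen [H2,H1,H4] ; pick H4
  Q 26.240.53.229: descend 000110101111 ; hops seen [H2,H1] ; pick H1
  add 183.144.0.0/12 -> H2 at depth 12

== LOOKUPS ==
["H0","H4","H4","H4","H1"]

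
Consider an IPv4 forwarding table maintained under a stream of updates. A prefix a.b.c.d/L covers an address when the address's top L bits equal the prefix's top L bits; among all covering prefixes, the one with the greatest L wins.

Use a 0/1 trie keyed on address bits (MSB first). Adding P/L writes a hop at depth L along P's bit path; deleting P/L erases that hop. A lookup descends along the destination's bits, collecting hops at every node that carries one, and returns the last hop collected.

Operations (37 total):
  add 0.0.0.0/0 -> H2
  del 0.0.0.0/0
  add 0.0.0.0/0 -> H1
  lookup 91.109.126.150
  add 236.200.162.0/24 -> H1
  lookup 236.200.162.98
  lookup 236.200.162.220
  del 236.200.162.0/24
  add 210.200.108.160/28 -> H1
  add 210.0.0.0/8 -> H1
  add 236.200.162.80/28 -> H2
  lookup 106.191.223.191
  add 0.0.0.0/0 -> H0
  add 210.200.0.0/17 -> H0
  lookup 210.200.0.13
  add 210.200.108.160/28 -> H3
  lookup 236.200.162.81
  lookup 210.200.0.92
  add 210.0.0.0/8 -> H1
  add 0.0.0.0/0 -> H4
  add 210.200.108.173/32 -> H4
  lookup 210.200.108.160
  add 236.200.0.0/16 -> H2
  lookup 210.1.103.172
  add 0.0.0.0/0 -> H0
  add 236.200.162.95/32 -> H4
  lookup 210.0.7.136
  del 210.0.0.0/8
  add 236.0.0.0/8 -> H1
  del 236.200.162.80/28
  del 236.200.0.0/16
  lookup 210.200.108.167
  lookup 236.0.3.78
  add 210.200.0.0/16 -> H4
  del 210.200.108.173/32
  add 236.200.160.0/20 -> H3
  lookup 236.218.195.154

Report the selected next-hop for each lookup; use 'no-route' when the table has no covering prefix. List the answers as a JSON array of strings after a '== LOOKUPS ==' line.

Process each operation:
  add 0.0.0.0/0 -> H2 at depth 0
  - 0.0.0.0/0 clear@0
  add 0.0.0.0/0 -> H1 at depth 0
  ? 91.109.126.150  path d0:H1  best=H1
  add 236.200.162.0/24 -> H1 at depth 24
  ? 236.200.162.98  path d0:H1→d1:-→d2:-→d3:-→d4:-→d5:-→d6:-→d7:-→d8:-→d9:-→d10:-→d11:-→d12:-→d13:-→d14:-→d15:-→d16:-→d17:-→d18:-→d19:-→d20:-→d21:-→d22:-→d23:-→d24:H1  best=H1
  ? 236.200.162.220  path d0:H1→d1:-→d2:-→d3:-→d4:-→d5:-→d6:-→d7:-→d8:-→d9:-→d10:-→d11:-→d12:-→d13:-→d14:-→d15:-→d16:-→d17:-→d18:-→d19:-→d20:-→d21:-→d22:-→d23:-→d24:H1  best=H1
  - 236.200.162.0/24 clear@24
  add 210.200.108.160/28 -> H1 at depth 28
  add 210.0.0.0/8 -> H1 at depth 8
  add 236.200.162.80/28 -> H2 at depth 28
  ? 106.191.223.191  path d0:H1  best=H1
  add 0.0.0.0/0 -> H0 at depth 0
  add 210.200.0.0/17 -> H0 at depth 17
  ? 210.200.0.13  path d0:H0→d1:-→d2:-→d3:-→d4:-→d5:-→d6:-→d7:-→d8:H1→d9:-→d10:-→d11:-→d12:-→d13:-→d14:-→d15:-→d16:-→d17:H0  best=H0
  add 210.200.108.160/28 -> H3 at depth 28
  ? 236.200.162.81  path d0:H0→d1:-→d2:-→d3:-→d4:-→d5:-→d6:-→d7:-→d8:-→d9:-→d10:-→d11:-→d12:-→d13:-→d14:-→d15:-→d16:-→d17:-→d18:-→d19:-→d20:-→d21:-→d22:-→d23:-→d24:-→d25:-→d26:-→d27:-→d28:H2  best=H2
  ? 210.200.0.92  path d0:H0→d1:-→d2:-→d3:-→d4:-→d5:-→d6:-→d7:-→d8:H1→d9:-→d10:-→d11:-→d12:-→d13:-→d14:-→d15:-→d16:-→d17:H0  best=H0
  add 210.0.0.0/8 -> H1 at depth 8
  add 0.0.0.0/0 -> H4 at depth 0
  add 210.200.108.173/32 -> H4 at depth 32
  ? 210.200.108.160  path d0:H4→d1:-→d2:-→d3:-→d4:-→d5:-→d6:-→d7:-→d8:H1→d9:-→d10:-→d11:-→d12:-→d13:-→d14:-→d15:-→d16:-→d17:H0→d18:-→d19:-→d20:-→d21:-→d22:-→d23:-→d24:-→d25:-→d26:-→d27:-→d28:H3  best=H3
  add 236.200.0.0/16 -> H2 at depth 16
  ? 210.1.103.172  path d0:H4→d1:-→d2:-→d3:-→d4:-→d5:-→d6:-→d7:-→d8:H1  best=H1
  add 0.0.0.0/0 -> H0 at depth 0
  add 236.200.162.95/32 -> H4 at depth 32
  ? 210.0.7.136  path d0:H0→d1:-→d2:-→d3:-→d4:-→d5:-→d6:-→d7:-→d8:H1  best=H1
  - 210.0.0.0/8 clear@8
  add 236.0.0.0/8 -> H1 at depth 8
  - 236.200.162.80/28 clear@28
  - 236.200.0.0/16 clear@16
  ? 210.200.108.167  path d0:H0→d1:-→d2:-→d3:-→d4:-→d5:-→d6:-→d7:-→d8:-→d9:-→d10:-→d11:-→d12:-→d13:-→d14:-→d15:-→d16:-→d17:H0→d18:-→d19:-→d20:-→d21:-→d22:-→d23:-→d24:-→d25:-→d26:-→d27:-→d28:H3  best=H3
  ? 236.0.3.78  path d0:H0→d1:-→d2:-→d3:-→d4:-→d5:-→d6:-→d7:-→d8:H1  best=H1
  add 210.200.0.0/16 -> H4 at depth 16
  - 210.200.108.173/32 clear@32
  add 236.200.160.0/20 -> H3 at depth 20
  ? 236.218.195.154  path d0:H0→d1:-→d2:-→d3:-→d4:-→d5:-→d6:-→d7:-→d8:H1→d9:-→d10:-→d11:-  best=H1

== LOOKUPS ==
["H1","H1","H1","H1","H0","H2","H0","H3","H1","H1","H3","H1","H1"]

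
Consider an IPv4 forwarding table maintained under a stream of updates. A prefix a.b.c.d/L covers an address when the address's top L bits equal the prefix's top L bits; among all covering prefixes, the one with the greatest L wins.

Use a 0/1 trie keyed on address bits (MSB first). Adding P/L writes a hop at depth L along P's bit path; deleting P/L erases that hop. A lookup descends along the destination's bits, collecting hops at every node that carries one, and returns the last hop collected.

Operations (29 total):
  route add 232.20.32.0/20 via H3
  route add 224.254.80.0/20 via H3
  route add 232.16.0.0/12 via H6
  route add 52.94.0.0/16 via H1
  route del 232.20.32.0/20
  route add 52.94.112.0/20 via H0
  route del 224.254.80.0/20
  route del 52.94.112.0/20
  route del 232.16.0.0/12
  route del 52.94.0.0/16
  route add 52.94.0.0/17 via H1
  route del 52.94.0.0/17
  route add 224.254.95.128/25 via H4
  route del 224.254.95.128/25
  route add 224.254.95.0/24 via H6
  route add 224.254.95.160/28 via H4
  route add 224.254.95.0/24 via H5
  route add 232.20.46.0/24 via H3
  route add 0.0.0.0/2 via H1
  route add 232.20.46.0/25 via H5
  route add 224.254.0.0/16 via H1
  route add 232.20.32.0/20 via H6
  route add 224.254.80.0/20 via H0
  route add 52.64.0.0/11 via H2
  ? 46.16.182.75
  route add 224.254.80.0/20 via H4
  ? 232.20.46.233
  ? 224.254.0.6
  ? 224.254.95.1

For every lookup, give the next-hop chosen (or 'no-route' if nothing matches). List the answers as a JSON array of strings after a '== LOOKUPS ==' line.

Process each operation:
  add 232.20.32.0/20 -> H3 at depth 20
  add 224.254.80.0/20 -> H3 at depth 20
  add 232.16.0.0/12 -> H6 at depth 12
  add 52.94.0.0/16 -> H1 at depth 16
  - 232.20.32.0/20 clear@20
  add 52.94.112.0/20 -> H0 at depth 20
  - 224.254.80.0/20 clear@20
  - 52.94.112.0/20 clear@20
  - 232.16.0.0/12 clear@12
  - 52.94.0.0/16 clear@16
  add 52.94.0.0/17 -> H1 at depth 17
  - 52.94.0.0/17 clear@17
  add 224.254.95.128/25 -> H4 at depth 25
  - 224.254.95.128/25 clear@25
  add 224.254.95.0/24 -> H6 at depth 24
  add 224.254.95.160/28 -> H4 at depth 28
  add 224.254.95.0/24 -> H5 at depth 24
  add 232.20.46.0/24 -> H3 at depth 24
  add 0.0.0.0/2 -> H1 at depth 2
  add 232.20.46.0/25 -> H5 at depth 25
  add 224.254.0.0/16 -> H1 at depth 16
  add 232.20.32.0/20 -> H6 at depth 20
  add 224.254.80.0/20 -> H0 at depth 20
  add 52.64.0.0/11 -> H2 at depth 11
  lookup 46.16.182.75: bits 001 walk d0:-→d1:-→d2:H1→d3:- -> H1
  add 224.254.80.0/20 -> H4 at depth 20
  lookup 232.20.46.233: bits 111010000001010000101110 walk d0:-→d1:-→d2:-→d3:-→d4:-→d5:-→d6:-→d7:-→d8:-→d9:-→d10:-→d11:-→d12:-→d13:-→d14:-→d15:-→d16:-→d17:-→d18:-→d19:-→d20:H6→d21:-→d22:-→d23:-→d24:H3 -> H3
  lookup 224.254.0.6: bits 11100000111111100 walk d0:-→d1:-→d2:-→d3:-→d4:-→d5:-→d6:-→d7:-→d8:-→d9:-→d10:-→d11:-→d12:-→d13:-→d14:-→d15:-→d16:H1→d17:- -> H1
  lookup 224.254.95.1: bits 111000001111111001011111 walk d0:-→d1:-→d2:-→d3:-→d4:-→d5:-→d6:-→d7:-→d8:-→d9:-→d10:-→d11:-→d12:-→d13:-→d14:-→d15:-→d16:H1→d17:-→d18:-→d19:-→d20:H4→d21:-→d22:-→d23:-→d24:H5 -> H5

== LOOKUPS ==
["H1","H3","H1","H5"]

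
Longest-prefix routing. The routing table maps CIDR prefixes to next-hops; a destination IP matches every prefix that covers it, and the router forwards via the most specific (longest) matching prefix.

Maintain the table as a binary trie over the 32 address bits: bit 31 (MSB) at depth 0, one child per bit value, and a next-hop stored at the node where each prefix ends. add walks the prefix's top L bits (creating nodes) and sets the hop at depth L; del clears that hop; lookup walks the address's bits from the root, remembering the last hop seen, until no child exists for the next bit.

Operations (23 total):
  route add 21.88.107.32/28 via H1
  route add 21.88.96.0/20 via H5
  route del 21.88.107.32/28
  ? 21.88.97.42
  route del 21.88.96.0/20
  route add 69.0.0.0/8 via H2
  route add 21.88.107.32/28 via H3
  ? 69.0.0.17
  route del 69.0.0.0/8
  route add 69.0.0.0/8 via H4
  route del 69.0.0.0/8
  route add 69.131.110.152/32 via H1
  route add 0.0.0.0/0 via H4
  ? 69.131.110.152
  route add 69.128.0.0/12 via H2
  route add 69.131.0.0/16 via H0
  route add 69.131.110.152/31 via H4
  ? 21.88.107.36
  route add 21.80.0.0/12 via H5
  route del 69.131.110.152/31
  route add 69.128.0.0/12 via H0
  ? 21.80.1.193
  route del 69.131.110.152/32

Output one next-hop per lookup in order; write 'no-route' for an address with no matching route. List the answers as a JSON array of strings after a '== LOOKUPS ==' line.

Trace:
  + 21.88.107.32/28 (H1) depth=28
  + 21.88.96.0/20 (H5) depth=20
  - 21.88.107.32/28 clear@28
  Q 21.88.97.42: descend 00010101010110000110 ; hops seen [H5] ; pick H5
  - 21.88.96.0/20 clear@20
  + 69.0.0.0/8 (H2) depth=8
  + 21.88.107.32/28 (H3) depth=28
  Q 69.0.0.17: descend 01000101 ; hops seen [H2] ; pick H2
  - 69.0.0.0/8 clear@8
  + 69.0.0.0/8 (H4) depth=8
  - 69.0.0.0/8 clear@8
  + 69.131.110.152/32 (H1) depth=32
  + 0.0.0.0/0 (H4) depth=0
  Q 69.131.110.152: descend 01000101100000110110111010011000 ; hops seen [H4,H1] ; pick H1
  + 69.128.0.0/12 (H2) depth=12
  + 69.131.0.0/16 (H0) depth=16
  + 69.131.110.152/31 (H4) depth=31
  Q 21.88.107.36: descend 0001010101011000011010110010 ; hops seen [H4,H3] ; pick H3
  + 21.80.0.0/12 (H5) depth=12
  - 69.131.110.152/31 clear@31
  + 69.128.0.0/12 (H0) depth=12
  Q 21.80.1.193: descend 000101010101 ; hops seen [H4,H5] ; pick H5
  - 69.131.110.152/32 clear@32

== LOOKUPS ==
["H5","H2","H1","H3","H5"]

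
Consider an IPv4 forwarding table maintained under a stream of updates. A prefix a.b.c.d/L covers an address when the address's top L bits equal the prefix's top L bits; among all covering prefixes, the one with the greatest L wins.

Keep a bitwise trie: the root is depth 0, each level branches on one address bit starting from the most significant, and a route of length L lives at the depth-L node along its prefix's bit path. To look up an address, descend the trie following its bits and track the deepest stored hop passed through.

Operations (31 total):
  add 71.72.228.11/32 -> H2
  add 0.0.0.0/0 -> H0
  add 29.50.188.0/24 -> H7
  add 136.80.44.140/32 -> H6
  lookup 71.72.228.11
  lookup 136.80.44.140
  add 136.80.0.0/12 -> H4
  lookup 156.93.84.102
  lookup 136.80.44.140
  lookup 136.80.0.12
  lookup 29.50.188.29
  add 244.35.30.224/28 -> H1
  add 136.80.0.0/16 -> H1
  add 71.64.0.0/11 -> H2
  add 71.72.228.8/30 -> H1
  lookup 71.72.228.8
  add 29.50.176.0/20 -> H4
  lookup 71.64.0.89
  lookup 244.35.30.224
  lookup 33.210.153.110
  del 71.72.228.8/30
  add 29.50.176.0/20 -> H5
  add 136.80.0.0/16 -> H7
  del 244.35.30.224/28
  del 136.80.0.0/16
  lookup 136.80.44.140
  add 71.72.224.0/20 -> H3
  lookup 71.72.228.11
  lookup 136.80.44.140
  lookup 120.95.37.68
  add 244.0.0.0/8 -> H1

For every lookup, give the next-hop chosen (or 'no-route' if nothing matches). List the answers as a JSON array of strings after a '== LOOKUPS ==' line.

Trace:
  + 71.72.228.11/32 (H2) depth=32
  + 0.0.0.0/0 (H0) depth=0
  + 29.50.188.0/24 (H7) depth=24
  + 136.80.44.140/32 (H6) depth=32
  Q 71.72.228.11: descend 01000111010010001110010000001011 ; hops seen [H0,H2] ; pick H2
  Q 136.80.44.140: descend 10001000010100000010110010001100 ; hops seen [H0,H6] ; pick H6
  + 136.80.0.0/12 (H4) depth=12
  Q 156.93.84.102: descend 100 ; hops seen [H0] ; pick H0
  Q 136.80.44.140: descend 10001000010100000010110010001100 ; hops seen [H0,H4,H6] ; pick H6
  Q 136.80.0.12: descend 100010000101000000 ; hops seen [H0,H4] ; pick H4
  Q 29.50.188.29: descend 000111010011001010111100 ; hops seen [H0,H7] ; pick H7
  + 244.35.30.224/28 (H1) depth=28
  + 136.80.0.0/16 (H1) depth=16
  + 71.64.0.0/11 (H2) depth=11
  + 71.72.228.8/30 (H1) depth=30
  Q 71.72.228.8: descend 010001110100100011100100000010 ; hops seen [H0,H2,H1] ; pick H1
  + 29.50.176.0/20 (H4) depth=20
  Q 71.64.0.89: descend 010001110100 ; hops seen [H0,H2] ; pick H2
  Q 244.35.30.224: descend 1111010000100011000111101110 ; hops seen [H0,H1] ; pick H1
  Q 33.210.153.110: descend 00 ; hops seen [H0] ; pick H0
  - 71.72.228.8/30 clear@30
  + 29.50.176.0/20 (H5) depth=20
  + 136.80.0.0/16 (H7) depth=16
  - 244.35.30.224/28 clear@28
  - 136.80.0.0/16 clear@16
  Q 136.80.44.140: descend 10001000010100000010110010001100 ; hops seen [H0,H4,H6] ; pick H6
  + 71.72.224.0/20 (H3) depth=20
  Q 71.72.228.11: descend 01000111010010001110010000001011 ; hops seen [H0,H2,H3,H2] ; pick H2
  Q 136.80.44.140: descend 10001000010100000010110010001100 ; hops seen [H0,H4,H6] ; pick H6
  Q 120.95.37.68: descend 01 ; hops seen [H0] ; pick H0
  + 244.0.0.0/8 (H1) depth=8

== LOOKUPS ==
["H2","H6","H0","H6","H4","H7","H1","H2","H1","H0","H6","H2","H6","H0"]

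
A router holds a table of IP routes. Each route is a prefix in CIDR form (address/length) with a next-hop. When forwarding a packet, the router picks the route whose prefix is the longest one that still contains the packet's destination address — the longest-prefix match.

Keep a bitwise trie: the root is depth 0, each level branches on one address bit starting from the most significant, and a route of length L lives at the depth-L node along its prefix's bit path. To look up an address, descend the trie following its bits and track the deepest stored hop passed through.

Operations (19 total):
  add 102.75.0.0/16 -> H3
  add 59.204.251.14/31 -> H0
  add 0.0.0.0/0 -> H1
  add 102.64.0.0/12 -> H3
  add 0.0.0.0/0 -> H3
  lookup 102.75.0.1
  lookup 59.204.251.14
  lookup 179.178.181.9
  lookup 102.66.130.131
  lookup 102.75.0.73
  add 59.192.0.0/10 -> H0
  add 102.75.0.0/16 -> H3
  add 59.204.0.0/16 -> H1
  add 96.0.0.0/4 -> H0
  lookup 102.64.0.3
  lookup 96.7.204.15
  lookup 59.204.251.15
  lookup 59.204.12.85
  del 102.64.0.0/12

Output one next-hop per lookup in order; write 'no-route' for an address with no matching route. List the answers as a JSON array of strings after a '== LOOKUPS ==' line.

Trace:
  add 102.75.0.0/16 -> H3 at depth 16
  add 59.204.251.14/31 -> H0 at depth 31
  add 0.0.0.0/0 -> H1 at depth 0
  add 102.64.0.0/12 -> H3 at depth 12
  add 0.0.0.0/0 -> H3 at depth 0
  Q 102.75.0.1: descend 0110011001001011 ; hops seen [H3,H3,H3] ; pick H3
  Q 59.204.251.14: descend 0011101111001100111110110000111 ; hops seen [H3,H0] ; pick H0
  Q 179.178.181.9: descend ε ; hops seen [H3] ; pick H3
  Q 102.66.130.131: descend 011001100100 ; hops seen [H3,H3] ; pick H3
  Q 102.75.0.73: descend 0110011001001011 ; hops seen [H3,H3,H3] ; pick H3
  add 59.192.0.0/10 -> H0 at depth 10
  add 102.75.0.0/16 -> H3 at depth 16
  add 59.204.0.0/16 -> H1 at depth 16
  add 96.0.0.0/4 -> H0 at depth 4
  Q 102.64.0.3: descend 011001100100 ; hops seen [H3,H0,H3] ; pick H3
  Q 96.7.204.15: descend 01100 ; hops seen [H3,H0] ; pick H0
  Q 59.204.251.15: descend 0011101111001100111110110000111 ; hops seen [H3,H0,H1,H0] ; pick H0
  Q 59.204.12.85: descend 0011101111001100 ; hops seen [H3,H0,H1] ; pick H1
  - 102.64.0.0/12 clear@12

== LOOKUPS ==
["H3","H0","H3","H3","H3","H3","H0","H0","H1"]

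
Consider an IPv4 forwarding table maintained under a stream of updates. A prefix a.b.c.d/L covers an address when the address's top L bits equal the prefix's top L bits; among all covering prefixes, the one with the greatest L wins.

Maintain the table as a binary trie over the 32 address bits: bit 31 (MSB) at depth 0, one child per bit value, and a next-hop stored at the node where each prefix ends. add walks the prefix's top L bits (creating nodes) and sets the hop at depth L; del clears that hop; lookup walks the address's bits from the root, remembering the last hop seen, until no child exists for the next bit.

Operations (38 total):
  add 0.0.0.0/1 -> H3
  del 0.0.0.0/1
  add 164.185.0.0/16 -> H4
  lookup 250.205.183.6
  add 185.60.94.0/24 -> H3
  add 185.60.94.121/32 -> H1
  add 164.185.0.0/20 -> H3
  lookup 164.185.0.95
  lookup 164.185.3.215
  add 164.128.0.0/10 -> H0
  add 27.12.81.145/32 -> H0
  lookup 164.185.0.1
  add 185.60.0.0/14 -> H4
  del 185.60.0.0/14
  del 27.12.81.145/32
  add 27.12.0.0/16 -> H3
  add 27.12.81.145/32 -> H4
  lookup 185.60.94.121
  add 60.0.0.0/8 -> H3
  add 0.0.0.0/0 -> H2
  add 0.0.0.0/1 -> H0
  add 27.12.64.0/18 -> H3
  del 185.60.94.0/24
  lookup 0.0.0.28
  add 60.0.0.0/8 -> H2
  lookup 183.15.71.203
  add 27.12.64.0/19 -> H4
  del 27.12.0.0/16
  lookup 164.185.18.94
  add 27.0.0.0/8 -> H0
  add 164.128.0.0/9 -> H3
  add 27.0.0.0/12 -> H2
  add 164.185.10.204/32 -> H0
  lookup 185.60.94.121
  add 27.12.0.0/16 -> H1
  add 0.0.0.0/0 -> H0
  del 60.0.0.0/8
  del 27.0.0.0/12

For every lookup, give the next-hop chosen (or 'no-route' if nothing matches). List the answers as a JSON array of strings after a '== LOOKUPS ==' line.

Process each operation:
  add 0.0.0.0/1 -> H3 at depth 1
  del 0.0.0.0/1 (clear depth 1)
  add 164.185.0.0/16 -> H4 at depth 16
  lookup 250.205.183.6: bits 1 walk d0:-→d1:- -> no-route
  add 185.60.94.0/24 -> H3 at depth 24
  add 185.60.94.121/32 -> H1 at depth 32
  add 164.185.0.0/20 -> H3 at depth 20
  lookup 164.185.0.95: bits 10100100101110010000 walk d0:-→d1:-→d2:-→d3:-→d4:-→d5:-→d6:-→d7:-→d8:-→d9:-→d10:-→d11:-→d12:-→d13:-→d14:-→d15:-→d16:H4→d17:-→d18:-→d19:-→d20:H3 -> H3
  lookup 164.185.3.215: bits 10100100101110010000 walk d0:-→d1:-→d2:-→d3:-→d4:-→d5:-→d6:-→d7:-→d8:-→d9:-→d10:-→d11:-→d12:-→d13:-→d14:-→d15:-→d16:H4→d17:-→d18:-→d19:-→d20:H3 -> H3
  add 164.128.0.0/10 -> H0 at depth 10
  add 27.12.81.145/32 -> H0 at depth 32
  lookup 164.185.0.1: bits 10100100101110010000 walk d0:-→d1:-→d2:-→d3:-→d4:-→d5:-→d6:-→d7:-→d8:-→d9:-→d10:H0→d11:-→d12:-→d13:-→d14:-→d15:-→d16:H4→d17:-→d18:-→d19:-→d20:H3 -> H3
  add 185.60.0.0/14 -> H4 at depth 14
  del 185.60.0.0/14 (clear depth 14)
  del 27.12.81.145/32 (clear depth 32)
  add 27.12.0.0/16 -> H3 at depth 16
  add 27.12.81.145/32 -> H4 at depth 32
  lookup 185.60.94.121: bits 10111001001111000101111001111001 walk d0:-→d1:-→d2:-→d3:-→d4:-→d5:-→d6:-→d7:-→d8:-→d9:-→d10:-→d11:-→d12:-→d13:-→d14:-→d15:-→d16:-→d17:-→d18:-→d19:-→d20:-→d21:-→d22:-→d23:-→d24:H3→d25:-→d26:-→d27:-→d28:-→d29:-→d30:-→d31:-→d32:H1 -> H1
  add 60.0.0.0/8 -> H3 at depth 8
  add 0.0.0.0/0 -> H2 at depth 0
  add 0.0.0.0/1 -> H0 at depth 1
  add 27.12.64.0/18 -> H3 at depth 18
  del 185.60.94.0/24 (clear depth 24)
  lookup 0.0.0.28: bits 000 walk d0:H2→d1:H0→d2:-→d3:- -> H0
  add 60.0.0.0/8 -> H2 at depth 8
  lookup 183.15.71.203: bits 1011 walk d0:H2→d1:-→d2:-→d3:-→d4:- -> H2
  add 27.12.64.0/19 -> H4 at depth 19
  del 27.12.0.0/16 (clear depth 16)
  lookup 164.185.18.94: bits 1010010010111001000 walk d0:H2→d1:-→d2:-→d3:-→d4:-→d5:-→d6:-→d7:-→d8:-→d9:-→d10:H0→d11:-→d12:-→d13:-→d14:-→d15:-→d16:H4→d17:-→d18:-→d19:- -> H4
  add 27.0.0.0/8 -> H0 at depth 8
  add 164.128.0.0/9 -> H3 at depth 9
  add 27.0.0.0/12 -> H2 at depth 12
  add 164.185.10.204/32 -> H0 at depth 32
  lookup 185.60.94.121: bits 10111001001111000101111001111001 walk d0:H2→d1:-→d2:-→d3:-→d4:-→d5:-→d6:-→d7:-→d8:-→d9:-→d10:-→d11:-→d12:-→d13:-→d14:-→d15:-→d16:-→d17:-→d18:-→d19:-→d20:-→d21:-→d22:-→d23:-→d24:-→d25:-→d26:-→d27:-→d28:-→d29:-→d30:-→d31:-→d32:H1 -> H1
  add 27.12.0.0/16 -> H1 at depth 16
  add 0.0.0.0/0 -> H0 at depth 0
  del 60.0.0.0/8 (clear depth 8)
  del 27.0.0.0/12 (clear depth 12)

== LOOKUPS ==
["no-route","H3","H3","H3","H1","H0","H2","H4","H1"]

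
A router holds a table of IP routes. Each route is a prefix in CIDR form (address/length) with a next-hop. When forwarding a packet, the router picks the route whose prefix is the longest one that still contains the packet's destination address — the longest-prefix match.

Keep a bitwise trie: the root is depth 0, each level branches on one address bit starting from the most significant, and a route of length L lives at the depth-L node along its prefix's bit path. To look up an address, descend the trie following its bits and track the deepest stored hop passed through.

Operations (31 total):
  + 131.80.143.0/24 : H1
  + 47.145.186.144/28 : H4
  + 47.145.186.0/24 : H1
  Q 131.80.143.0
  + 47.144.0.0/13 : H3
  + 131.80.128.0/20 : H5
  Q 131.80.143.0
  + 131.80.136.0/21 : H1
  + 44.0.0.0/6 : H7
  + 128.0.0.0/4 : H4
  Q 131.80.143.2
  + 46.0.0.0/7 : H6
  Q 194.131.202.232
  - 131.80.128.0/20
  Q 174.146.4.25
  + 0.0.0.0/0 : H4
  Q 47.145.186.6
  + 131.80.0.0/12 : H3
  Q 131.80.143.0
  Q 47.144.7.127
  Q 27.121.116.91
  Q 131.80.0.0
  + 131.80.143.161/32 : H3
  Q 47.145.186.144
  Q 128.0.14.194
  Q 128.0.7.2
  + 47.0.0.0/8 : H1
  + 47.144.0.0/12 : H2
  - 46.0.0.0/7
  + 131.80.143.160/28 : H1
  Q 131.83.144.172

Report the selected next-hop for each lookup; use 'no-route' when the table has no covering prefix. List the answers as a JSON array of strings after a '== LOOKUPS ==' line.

Trace:
  + 131.80.143.0/24 (H1) depth=24
  + 47.145.186.144/28 (H4) depth=28
  + 47.145.186.0/24 (H1) depth=24
  ? 131.80.143.0  path d0:-→d1:-→d2:-→d3:-→d4:-→d5:-→d6:-→d7:-→d8:-→d9:-→d10:-→d11:-→d12:-→d13:-→d14:-→d15:-→d16:-→d17:-→d18:-→d19:-→d20:-→d21:-→d22:-→d23:-→d24:H1  best=H1
  + 47.144.0.0/13 (H3) depth=13
  + 131.80.128.0/20 (H5) depth=20
  ? 131.80.143.0  path d0:-→d1:-→d2:-→d3:-→d4:-→d5:-→d6:-→d7:-→d8:-→d9:-→d10:-→d11:-→d12:-→d13:-→d14:-→d15:-→d16:-→d17:-→d18:-→d19:-→d20:H5→d21:-→d22:-→d23:-→d24:H1  best=H1
  + 131.80.136.0/21 (H1) depth=21
  + 44.0.0.0/6 (H7) depth=6
  + 128.0.0.0/4 (H4) depth=4
  ? 131.80.143.2  path d0:-→d1:-→d2:-→d3:-→d4:H4→d5:-→d6:-→d7:-→d8:-→d9:-→d10:-→d11:-→d12:-→d13:-→d14:-→d15:-→d16:-→d17:-→d18:-→d19:-→d20:H5→d21:H1→d22:-→d23:-→d24:H1  best=H1
  + 46.0.0.0/7 (H6) depth=7
  ? 194.131.202.232  path d0:-→d1:-  best=no-route
  - 131.80.128.0/20 clear@20
  ? 174.146.4.25  path d0:-→d1:-→d2:-  best=no-route
  + 0.0.0.0/0 (H4) depth=0
  ? 47.145.186.6  path d0:H4→d1:-→d2:-→d3:-→d4:-→d5:-→d6:H7→d7:H6→d8:-→d9:-→d10:-→d11:-→d12:-→d13:H3→d14:-→d15:-→d16:-→d17:-→d18:-→d19:-→d20:-→d21:-→d22:-→d23:-→d24:H1  best=H1
  + 131.80.0.0/12 (H3) depth=12
  ? 131.80.143.0  path d0:H4→d1:-→d2:-→d3:-→d4:H4→d5:-→d6:-→d7:-→d8:-→d9:-→d10:-→d11:-→d12:H3→d13:-→d14:-→d15:-→d16:-→d17:-→d18:-→d19:-→d20:-→d21:H1→d22:-→d23:-→d24:H1  best=H1
  ? 47.144.7.127  path d0:H4→d1:-→d2:-→d3:-→d4:-→d5:-→d6:H7→d7:H6→d8:-→d9:-→d10:-→d11:-→d12:-→d13:H3→d14:-→d15:-  best=H3
  ? 27.121.116.91  path d0:H4→d1:-→d2:-  best=H4
  ? 131.80.0.0  path d0:H4→d1:-→d2:-→d3:-→d4:H4→d5:-→d6:-→d7:-→d8:-→d9:-→d10:-→d11:-→d12:H3→d13:-→d14:-→d15:-→d16:-  best=H3
  + 131.80.143.161/32 (H3) depth=32
  ? 47.145.186.144  path d0:H4→d1:-→d2:-→d3:-→d4:-→d5:-→d6:H7→d7:H6→d8:-→d9:-→d10:-→d11:-→d12:-→d13:H3→d14:-→d15:-→d16:-→d17:-→d18:-→d19:-→d20:-→d21:-→d22:-→d23:-→d24:H1→d25:-→d26:-→d27:-→d28:H4  best=H4
  ? 128.0.14.194  path d0:H4→d1:-→d2:-→d3:-→d4:H4→d5:-→d6:-  best=H4
  ? 128.0.7.2  path d0:H4→d1:-→d2:-→d3:-→d4:H4→d5:-→d6:-  best=H4
  + 47.0.0.0/8 (H1) depth=8
  + 47.144.0.0/12 (H2) depth=12
  - 46.0.0.0/7 clear@7
  + 131.80.143.160/28 (H1) depth=28
  ? 131.83.144.172  path d0:H4→d1:-→d2:-→d3:-→d4:H4→d5:-→d6:-→d7:-→d8:-→d9:-→d10:-→d11:-→d12:H3→d13:-→d14:-  best=H3

== LOOKUPS ==
["H1","H1","H1","no-route","no-route","H1","H1","H3","H4","H3","H4","H4","H4","H3"]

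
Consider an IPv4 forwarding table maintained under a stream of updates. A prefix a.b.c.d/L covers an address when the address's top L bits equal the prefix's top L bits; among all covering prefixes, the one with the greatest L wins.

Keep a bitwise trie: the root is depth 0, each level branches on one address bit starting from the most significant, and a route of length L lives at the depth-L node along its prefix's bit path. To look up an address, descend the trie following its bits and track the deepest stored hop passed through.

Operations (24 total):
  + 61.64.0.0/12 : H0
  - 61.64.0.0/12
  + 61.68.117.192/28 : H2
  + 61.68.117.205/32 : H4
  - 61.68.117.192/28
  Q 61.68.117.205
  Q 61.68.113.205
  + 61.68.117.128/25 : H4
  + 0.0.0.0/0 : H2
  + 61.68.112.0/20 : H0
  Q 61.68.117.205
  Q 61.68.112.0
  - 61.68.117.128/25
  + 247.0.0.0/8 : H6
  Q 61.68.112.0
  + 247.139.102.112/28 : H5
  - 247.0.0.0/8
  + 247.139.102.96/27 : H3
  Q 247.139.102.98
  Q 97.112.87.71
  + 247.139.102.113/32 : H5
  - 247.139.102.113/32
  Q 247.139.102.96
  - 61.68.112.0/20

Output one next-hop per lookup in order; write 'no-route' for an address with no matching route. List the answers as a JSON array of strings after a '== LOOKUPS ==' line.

Trace:
  add 61.64.0.0/12 -> H0 at depth 12
  del 61.64.0.0/12 (clear depth 12)
  add 61.68.117.192/28 -> H2 at depth 28
  add 61.68.117.205/32 -> H4 at depth 32
  del 61.68.117.192/28 (clear depth 28)
  lookup 61.68.117.205: bits 00111101010001000111010111001101 walk d0:-→d1:-→d2:-→d3:-→d4:-→d5:-→d6:-→d7:-→d8:-→d9:-→d10:-→d11:-→d12:-→d13:-→d14:-→d15:-→d16:-→d17:-→d18:-→d19:-→d20:-→d21:-→d22:-→d23:-→d24:-→d25:-→d26:-→d27:-→d28:-→d29:-→d30:-→d31:-→d32:H4 -> H4
  lookup 61.68.113.205: bits 001111010100010001110 walk d0:-→d1:-→d2:-→d3:-→d4:-→d5:-→d6:-→d7:-→d8:-→d9:-→d10:-→d11:-→d12:-→d13:-→d14:-→d15:-→d16:-→d17:-→d18:-→d19:-→d20:-→d21:- -> no-route
  add 61.68.117.128/25 -> H4 at depth 25
  add 0.0.0.0/0 -> H2 at depth 0
  add 61.68.112.0/20 -> H0 at depth 20
  lookup 61.68.117.205: bits 00111101010001000111010111001101 walk d0:H2→d1:-→d2:-→d3:-→d4:-→d5:-→d6:-→d7:-→d8:-→d9:-→d10:-→d11:-→d12:-→d13:-→d14:-→d15:-→d16:-→d17:-→d18:-→d19:-→d20:H0→d21:-→d22:-→d23:-→d24:-→d25:H4→d26:-→d27:-→d28:-→d29:-→d30:-→d31:-→d32:H4 -> H4
  lookup 61.68.112.0: bits 001111010100010001110 walk d0:H2→d1:-→d2:-→d3:-→d4:-→d5:-→d6:-→d7:-→d8:-→d9:-→d10:-→d11:-→d12:-→d13:-→d14:-→d15:-→d16:-→d17:-→d18:-→d19:-→d20:H0→d21:- -> H0
  del 61.68.117.128/25 (clear depth 25)
  add 247.0.0.0/8 -> H6 at depth 8
  lookup 61.68.112.0: bits 001111010100010001110 walk d0:H2→d1:-→d2:-→d3:-→d4:-→d5:-→d6:-→d7:-→d8:-→d9:-→d10:-→d11:-→d12:-→d13:-→d14:-→d15:-→d16:-→d17:-→d18:-→d19:-→d20:H0→d21:- -> H0
  add 247.139.102.112/28 -> H5 at depth 28
  del 247.0.0.0/8 (clear depth 8)
  add 247.139.102.96/27 -> H3 at depth 27
  lookup 247.139.102.98: bits 111101111000101101100110011 walk d0:H2→d1:-→d2:-→d3:-→d4:-→d5:-→d6:-→d7:-→d8:-→d9:-→d10:-→d11:-→d12:-→d13:-→d14:-→d15:-→d16:-→d17:-→d18:-→d19:-→d20:-→d21:-→d22:-→d23:-→d24:-→d25:-→d26:-→d27:H3 -> H3
  lookup 97.112.87.71: bits 0 walk d0:H2→d1:- -> H2
  add 247.139.102.113/32 -> H5 at depth 32
  del 247.139.102.113/32 (clear depth 32)
  lookup 247.139.102.96: bits 111101111000101101100110011 walk d0:H2→d1:-→d2:-→d3:-→d4:-→d5:-→d6:-→d7:-→d8:-→d9:-→d10:-→d11:-→d12:-→d13:-→d14:-→d15:-→d16:-→d17:-→d18:-→d19:-→d20:-→d21:-→d22:-→d23:-→d24:-→d25:-→d26:-→d27:H3 -> H3
  del 61.68.112.0/20 (clear depth 20)

== LOOKUPS ==
["H4","no-route","H4","H0","H0","H3","H2","H3"]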